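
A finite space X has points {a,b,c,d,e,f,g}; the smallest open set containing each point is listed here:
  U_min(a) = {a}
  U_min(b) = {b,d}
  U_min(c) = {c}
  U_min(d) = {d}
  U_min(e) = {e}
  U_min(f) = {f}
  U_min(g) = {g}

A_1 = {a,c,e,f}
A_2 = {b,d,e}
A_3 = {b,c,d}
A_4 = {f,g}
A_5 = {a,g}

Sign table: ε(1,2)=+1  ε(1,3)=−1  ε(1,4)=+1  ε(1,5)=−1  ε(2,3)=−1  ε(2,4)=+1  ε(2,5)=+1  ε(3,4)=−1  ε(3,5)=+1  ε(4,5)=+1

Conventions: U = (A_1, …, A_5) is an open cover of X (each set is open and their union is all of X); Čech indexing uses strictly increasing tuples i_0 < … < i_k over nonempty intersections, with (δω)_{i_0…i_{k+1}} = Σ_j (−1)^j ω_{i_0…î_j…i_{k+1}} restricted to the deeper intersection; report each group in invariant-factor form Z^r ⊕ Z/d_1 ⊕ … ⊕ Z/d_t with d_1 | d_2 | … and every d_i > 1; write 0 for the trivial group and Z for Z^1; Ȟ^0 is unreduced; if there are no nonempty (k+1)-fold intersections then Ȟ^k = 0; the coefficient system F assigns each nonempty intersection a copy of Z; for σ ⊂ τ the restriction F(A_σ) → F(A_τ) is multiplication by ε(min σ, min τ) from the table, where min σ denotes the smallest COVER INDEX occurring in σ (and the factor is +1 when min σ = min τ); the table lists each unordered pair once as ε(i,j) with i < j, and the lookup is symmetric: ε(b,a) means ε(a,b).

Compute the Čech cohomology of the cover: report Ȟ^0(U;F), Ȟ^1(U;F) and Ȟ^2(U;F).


Ȟ^0 ≅ 0,  Ȟ^1 ≅ Z ⊕ Z/2,  Ȟ^2 ≅ 0

intersection data:
  A12={e} A13={c} A14={f} A15={a} A23={b,d} A45={g}
C dims 5,6; δ0: rk 5, SNF 1^4·2
Ȟ^0 = (5 − 5) − 0 = 0, so Ȟ^0 ≅ 0
Ȟ^1 = (6 − 0) − 5 = 1 plus torsion [2], so Ȟ^1 ≅ Z ⊕ Z/2
Ȟ^2 = (0 − 0) − 0 = 0, so Ȟ^2 ≅ 0


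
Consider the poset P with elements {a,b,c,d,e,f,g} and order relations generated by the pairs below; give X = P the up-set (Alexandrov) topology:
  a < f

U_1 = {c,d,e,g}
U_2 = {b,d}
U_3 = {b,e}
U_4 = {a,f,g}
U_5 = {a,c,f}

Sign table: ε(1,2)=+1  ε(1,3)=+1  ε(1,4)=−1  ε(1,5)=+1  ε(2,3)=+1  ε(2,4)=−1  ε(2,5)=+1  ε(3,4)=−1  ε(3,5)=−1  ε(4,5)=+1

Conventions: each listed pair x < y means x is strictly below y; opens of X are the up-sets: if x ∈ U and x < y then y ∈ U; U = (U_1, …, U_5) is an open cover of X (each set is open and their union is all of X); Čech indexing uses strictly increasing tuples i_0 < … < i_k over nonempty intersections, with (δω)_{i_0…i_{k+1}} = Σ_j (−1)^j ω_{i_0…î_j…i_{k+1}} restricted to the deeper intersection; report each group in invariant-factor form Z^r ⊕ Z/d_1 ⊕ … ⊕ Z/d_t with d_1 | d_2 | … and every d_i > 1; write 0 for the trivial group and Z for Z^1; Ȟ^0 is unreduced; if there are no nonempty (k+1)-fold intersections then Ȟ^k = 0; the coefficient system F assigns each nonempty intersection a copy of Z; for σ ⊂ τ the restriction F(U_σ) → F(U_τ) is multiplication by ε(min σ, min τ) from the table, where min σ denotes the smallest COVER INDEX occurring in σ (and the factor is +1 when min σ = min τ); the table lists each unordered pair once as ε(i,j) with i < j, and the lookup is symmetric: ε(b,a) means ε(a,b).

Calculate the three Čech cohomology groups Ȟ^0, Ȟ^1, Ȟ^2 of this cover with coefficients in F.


nonempty intersections:
  U12={d} U13={e} U14={g} U15={c} U23={b} U45={a,f}
C dims 5,6; δ0: rk 5, SNF 1^4·2
Ȟ^0: (5−5)−0=0 ⇒ 0
Ȟ^1: (6−0)−5=1 plus torsion [2] ⇒ Z ⊕ Z/2
Ȟ^2: (0−0)−0=0 ⇒ 0

Ȟ^0(U;F) ≅ 0,  Ȟ^1(U;F) ≅ Z ⊕ Z/2,  Ȟ^2(U;F) ≅ 0


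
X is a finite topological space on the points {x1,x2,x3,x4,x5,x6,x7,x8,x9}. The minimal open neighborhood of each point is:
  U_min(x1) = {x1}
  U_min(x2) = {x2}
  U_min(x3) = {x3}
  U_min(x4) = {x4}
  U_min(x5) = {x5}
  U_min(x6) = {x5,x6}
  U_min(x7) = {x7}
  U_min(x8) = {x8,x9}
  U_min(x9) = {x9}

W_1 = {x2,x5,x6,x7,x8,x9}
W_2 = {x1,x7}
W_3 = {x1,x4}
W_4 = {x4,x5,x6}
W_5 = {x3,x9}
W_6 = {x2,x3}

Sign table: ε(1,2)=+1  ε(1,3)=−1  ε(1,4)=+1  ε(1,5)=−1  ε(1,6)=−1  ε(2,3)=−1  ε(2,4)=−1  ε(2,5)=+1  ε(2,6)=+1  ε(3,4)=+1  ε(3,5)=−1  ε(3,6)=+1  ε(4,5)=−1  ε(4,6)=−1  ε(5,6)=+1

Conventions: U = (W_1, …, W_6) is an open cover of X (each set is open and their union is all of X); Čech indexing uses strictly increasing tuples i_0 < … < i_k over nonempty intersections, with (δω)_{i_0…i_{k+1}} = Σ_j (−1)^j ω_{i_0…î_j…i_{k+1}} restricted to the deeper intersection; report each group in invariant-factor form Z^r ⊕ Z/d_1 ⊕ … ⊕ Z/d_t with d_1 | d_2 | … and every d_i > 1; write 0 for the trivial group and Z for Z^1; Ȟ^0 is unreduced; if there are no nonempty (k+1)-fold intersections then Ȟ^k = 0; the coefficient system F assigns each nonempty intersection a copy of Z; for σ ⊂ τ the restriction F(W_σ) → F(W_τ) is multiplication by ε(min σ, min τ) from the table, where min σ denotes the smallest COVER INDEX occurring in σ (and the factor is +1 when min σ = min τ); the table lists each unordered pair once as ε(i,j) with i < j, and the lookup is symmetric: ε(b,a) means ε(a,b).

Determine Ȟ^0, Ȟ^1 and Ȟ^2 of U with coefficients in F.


Ȟ^0 ≅ 0, Ȟ^1 ≅ Z ⊕ Z/2 and Ȟ^2 ≅ 0

nonempty intersections:
  W12={x7} W14={x5,x6} W15={x9} W16={x2} W23={x1} W34={x4} W56={x3}
C dims 6,7; δ0: rk 6, SNF 1^5·2
Ȟ^0: (6−6)−0=0 ⇒ 0
Ȟ^1: (7−0)−6=1 plus torsion [2] ⇒ Z ⊕ Z/2
Ȟ^2: (0−0)−0=0 ⇒ 0


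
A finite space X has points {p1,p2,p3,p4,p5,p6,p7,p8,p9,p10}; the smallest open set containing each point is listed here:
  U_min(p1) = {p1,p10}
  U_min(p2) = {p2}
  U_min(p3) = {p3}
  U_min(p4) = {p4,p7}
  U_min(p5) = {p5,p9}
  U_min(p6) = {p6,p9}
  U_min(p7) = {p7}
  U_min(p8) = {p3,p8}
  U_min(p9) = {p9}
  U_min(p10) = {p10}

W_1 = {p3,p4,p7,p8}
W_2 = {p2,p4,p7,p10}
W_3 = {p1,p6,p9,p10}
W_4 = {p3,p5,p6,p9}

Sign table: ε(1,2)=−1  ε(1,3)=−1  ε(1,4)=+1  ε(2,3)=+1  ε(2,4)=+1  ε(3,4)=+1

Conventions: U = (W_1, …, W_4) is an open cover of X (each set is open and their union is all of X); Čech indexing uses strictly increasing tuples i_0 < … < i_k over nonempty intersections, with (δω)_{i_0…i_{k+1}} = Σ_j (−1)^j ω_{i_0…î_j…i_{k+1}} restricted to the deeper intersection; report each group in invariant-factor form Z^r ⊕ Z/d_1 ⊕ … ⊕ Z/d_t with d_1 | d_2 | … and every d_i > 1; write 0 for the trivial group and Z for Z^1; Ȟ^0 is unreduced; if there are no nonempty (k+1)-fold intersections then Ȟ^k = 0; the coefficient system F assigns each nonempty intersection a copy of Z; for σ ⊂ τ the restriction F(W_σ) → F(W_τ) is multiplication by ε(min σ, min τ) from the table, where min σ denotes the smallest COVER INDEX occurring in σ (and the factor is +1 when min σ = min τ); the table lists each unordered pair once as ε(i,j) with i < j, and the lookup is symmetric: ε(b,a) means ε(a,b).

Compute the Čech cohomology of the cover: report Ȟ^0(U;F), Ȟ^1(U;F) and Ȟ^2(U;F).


intersection data:
  W12={p4,p7} W14={p3} W23={p10} W34={p6,p9}
C dims 4,4; δ0: rk 4, SNF 1^3·2
Ȟ^0 = (4 − 4) − 0 = 0, so Ȟ^0 ≅ 0
Ȟ^1 = (4 − 0) − 4 = 0 plus torsion [2], so Ȟ^1 ≅ Z/2
Ȟ^2 = (0 − 0) − 0 = 0, so Ȟ^2 ≅ 0

Ȟ^0(U;F) ≅ 0; Ȟ^1(U;F) ≅ Z/2; Ȟ^2(U;F) ≅ 0


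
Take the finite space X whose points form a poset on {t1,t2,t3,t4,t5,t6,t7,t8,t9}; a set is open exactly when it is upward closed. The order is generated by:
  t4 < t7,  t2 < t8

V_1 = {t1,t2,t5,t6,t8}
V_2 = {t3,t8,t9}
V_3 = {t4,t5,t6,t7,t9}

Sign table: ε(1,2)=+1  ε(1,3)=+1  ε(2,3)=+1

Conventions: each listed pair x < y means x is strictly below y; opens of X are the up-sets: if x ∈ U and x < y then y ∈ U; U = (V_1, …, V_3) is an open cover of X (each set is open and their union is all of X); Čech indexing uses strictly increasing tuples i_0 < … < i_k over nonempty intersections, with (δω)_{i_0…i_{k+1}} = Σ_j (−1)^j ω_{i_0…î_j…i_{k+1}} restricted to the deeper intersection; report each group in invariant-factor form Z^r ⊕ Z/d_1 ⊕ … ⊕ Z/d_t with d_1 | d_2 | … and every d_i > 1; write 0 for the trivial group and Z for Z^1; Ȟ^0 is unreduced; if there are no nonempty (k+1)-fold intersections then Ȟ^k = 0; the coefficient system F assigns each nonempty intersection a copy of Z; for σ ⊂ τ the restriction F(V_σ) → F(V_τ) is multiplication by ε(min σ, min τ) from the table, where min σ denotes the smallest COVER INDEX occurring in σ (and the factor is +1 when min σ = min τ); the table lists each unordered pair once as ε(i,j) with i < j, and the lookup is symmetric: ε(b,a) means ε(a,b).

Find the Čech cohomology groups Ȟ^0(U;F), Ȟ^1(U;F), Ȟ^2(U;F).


cover nerve:
  V12={t8} V13={t5,t6} V23={t9}
C dims 3,3; δ0: rk 2, SNF 1^2
Ȟ^0: (3−2)−0=1 ⇒ Z
Ȟ^1: (3−0)−2=1 ⇒ Z
Ȟ^2: (0−0)−0=0 ⇒ 0

Ȟ^0 ≅ Z, Ȟ^1 ≅ Z and Ȟ^2 ≅ 0


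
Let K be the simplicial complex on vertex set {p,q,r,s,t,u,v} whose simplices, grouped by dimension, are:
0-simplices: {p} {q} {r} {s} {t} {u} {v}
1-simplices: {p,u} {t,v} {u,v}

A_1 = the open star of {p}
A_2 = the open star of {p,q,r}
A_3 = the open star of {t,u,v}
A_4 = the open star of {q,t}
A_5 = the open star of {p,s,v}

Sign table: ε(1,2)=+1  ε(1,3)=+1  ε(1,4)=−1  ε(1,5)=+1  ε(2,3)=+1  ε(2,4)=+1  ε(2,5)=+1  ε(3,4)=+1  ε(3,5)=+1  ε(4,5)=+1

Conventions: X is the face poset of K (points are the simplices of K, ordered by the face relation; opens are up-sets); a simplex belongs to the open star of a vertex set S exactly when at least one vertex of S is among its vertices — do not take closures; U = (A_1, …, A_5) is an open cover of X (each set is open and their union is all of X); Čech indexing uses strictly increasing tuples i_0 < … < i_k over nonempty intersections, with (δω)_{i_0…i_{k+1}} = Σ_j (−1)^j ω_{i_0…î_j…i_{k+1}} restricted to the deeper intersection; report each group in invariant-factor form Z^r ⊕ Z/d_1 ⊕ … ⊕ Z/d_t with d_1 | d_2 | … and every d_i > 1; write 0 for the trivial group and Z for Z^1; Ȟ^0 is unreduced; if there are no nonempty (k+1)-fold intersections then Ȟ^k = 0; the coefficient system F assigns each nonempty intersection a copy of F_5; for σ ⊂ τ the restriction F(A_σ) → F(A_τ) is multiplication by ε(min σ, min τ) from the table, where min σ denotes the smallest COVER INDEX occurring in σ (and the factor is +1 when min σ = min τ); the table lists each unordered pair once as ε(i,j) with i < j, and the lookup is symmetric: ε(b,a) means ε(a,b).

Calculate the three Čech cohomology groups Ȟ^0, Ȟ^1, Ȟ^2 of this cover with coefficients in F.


nonempty intersections:
  A1={{p},{p,u}} A2={{p},{q},{r},{p,u}} A3={{t},{u},{v},{p,u},{t,v},{u,v}} A4={{q},{t},{t,v}} A5={{p},{s},{v},{p,u},{t,v},{u,v}}
  A12={{p},{p,u}} A13={{p,u}} A15={{p},{p,u}} A23={{p,u}} A24={{q}} A25={{p},{p,u}} A34={{t},{t,v}} A35={{v},{p,u},{t,v},{u,v}} A45={{t,v}}
  A123={{p,u}} A125={{p},{p,u}} A135={{p,u}} A235={{p,u}} A345={{t,v}}
  A1235={{p,u}}
C dims 5,9,5,1; δ0: rk_F5 4; δ1: rk_F5 4; δ2: rk_F5 1
Ȟ^0: (5−4)−0=1 ⇒ Z/5
Ȟ^1: (9−4)−4=1 ⇒ Z/5
Ȟ^2: (5−1)−4=0 ⇒ 0

Ȟ^0 = Z/5, Ȟ^1 = Z/5 and Ȟ^2 = 0


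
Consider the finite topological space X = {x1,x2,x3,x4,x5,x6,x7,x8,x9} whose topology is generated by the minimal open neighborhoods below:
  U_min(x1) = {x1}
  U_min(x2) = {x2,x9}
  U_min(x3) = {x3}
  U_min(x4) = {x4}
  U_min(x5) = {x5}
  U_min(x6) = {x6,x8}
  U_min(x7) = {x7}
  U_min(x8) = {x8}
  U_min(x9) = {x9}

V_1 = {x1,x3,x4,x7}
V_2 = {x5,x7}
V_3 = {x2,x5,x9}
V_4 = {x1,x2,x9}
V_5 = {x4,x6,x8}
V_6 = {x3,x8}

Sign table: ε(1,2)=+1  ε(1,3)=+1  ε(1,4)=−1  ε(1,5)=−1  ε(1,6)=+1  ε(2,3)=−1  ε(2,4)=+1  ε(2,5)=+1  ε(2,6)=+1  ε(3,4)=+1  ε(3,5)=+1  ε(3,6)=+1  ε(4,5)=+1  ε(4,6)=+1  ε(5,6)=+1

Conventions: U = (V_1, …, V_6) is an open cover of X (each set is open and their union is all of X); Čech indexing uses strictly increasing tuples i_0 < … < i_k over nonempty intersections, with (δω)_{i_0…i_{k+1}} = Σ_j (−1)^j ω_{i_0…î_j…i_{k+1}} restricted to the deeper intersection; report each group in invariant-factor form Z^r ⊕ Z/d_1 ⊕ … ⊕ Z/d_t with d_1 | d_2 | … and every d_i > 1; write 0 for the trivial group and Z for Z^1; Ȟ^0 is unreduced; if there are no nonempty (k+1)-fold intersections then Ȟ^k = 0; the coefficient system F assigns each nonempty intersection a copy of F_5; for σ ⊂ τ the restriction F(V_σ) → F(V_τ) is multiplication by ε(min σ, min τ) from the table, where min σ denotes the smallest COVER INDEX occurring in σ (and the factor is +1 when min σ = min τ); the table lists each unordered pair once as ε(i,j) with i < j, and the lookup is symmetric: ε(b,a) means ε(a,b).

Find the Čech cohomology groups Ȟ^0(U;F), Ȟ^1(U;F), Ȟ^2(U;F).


nerve of the cover:
  V12={x7} V14={x1} V15={x4} V16={x3} V23={x5} V34={x2,x9} V56={x8}
C dims 6,7; δ0: rk_F5 6
Ȟ^0 = (6 − 6) − 0 = 0, so Ȟ^0 ≅ 0
Ȟ^1 = (7 − 0) − 6 = 1, so Ȟ^1 ≅ Z/5
Ȟ^2 = (0 − 0) − 0 = 0, so Ȟ^2 ≅ 0

Ȟ^0(U;F) ≅ 0,  Ȟ^1(U;F) ≅ Z/5,  Ȟ^2(U;F) ≅ 0


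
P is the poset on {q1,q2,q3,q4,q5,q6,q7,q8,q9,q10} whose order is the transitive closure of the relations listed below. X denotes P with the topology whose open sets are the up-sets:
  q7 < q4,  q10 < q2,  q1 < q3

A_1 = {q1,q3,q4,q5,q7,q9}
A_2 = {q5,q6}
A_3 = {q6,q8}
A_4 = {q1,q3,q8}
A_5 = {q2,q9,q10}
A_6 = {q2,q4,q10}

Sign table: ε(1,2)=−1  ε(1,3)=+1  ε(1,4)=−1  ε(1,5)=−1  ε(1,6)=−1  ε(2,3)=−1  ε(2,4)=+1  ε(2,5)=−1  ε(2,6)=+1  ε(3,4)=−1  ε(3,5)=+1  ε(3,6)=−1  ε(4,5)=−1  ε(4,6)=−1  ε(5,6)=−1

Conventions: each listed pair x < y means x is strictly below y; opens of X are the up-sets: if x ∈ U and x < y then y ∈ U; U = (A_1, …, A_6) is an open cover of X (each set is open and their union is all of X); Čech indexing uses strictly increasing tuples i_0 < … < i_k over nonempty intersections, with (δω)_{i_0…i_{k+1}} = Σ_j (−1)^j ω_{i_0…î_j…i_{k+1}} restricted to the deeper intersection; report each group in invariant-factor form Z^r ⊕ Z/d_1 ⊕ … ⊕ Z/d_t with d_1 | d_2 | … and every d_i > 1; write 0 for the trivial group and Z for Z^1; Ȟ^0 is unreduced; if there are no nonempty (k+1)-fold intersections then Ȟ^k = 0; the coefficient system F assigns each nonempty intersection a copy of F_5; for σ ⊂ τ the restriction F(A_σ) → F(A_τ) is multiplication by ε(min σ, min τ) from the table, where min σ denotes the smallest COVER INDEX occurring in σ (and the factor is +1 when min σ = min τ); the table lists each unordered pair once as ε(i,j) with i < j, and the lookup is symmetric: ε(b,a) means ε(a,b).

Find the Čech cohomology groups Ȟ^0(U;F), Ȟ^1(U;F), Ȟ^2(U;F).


intersection data:
  A12={q5} A14={q1,q3} A15={q9} A16={q4} A23={q6} A34={q8} A56={q2,q10}
C dims 6,7; δ0: rk_F5 6
Ȟ^0 = (6 − 6) − 0 = 0, so Ȟ^0 ≅ 0
Ȟ^1 = (7 − 0) − 6 = 1, so Ȟ^1 ≅ Z/5
Ȟ^2 = (0 − 0) − 0 = 0, so Ȟ^2 ≅ 0

Ȟ^0 = 0; Ȟ^1 = Z/5; Ȟ^2 = 0


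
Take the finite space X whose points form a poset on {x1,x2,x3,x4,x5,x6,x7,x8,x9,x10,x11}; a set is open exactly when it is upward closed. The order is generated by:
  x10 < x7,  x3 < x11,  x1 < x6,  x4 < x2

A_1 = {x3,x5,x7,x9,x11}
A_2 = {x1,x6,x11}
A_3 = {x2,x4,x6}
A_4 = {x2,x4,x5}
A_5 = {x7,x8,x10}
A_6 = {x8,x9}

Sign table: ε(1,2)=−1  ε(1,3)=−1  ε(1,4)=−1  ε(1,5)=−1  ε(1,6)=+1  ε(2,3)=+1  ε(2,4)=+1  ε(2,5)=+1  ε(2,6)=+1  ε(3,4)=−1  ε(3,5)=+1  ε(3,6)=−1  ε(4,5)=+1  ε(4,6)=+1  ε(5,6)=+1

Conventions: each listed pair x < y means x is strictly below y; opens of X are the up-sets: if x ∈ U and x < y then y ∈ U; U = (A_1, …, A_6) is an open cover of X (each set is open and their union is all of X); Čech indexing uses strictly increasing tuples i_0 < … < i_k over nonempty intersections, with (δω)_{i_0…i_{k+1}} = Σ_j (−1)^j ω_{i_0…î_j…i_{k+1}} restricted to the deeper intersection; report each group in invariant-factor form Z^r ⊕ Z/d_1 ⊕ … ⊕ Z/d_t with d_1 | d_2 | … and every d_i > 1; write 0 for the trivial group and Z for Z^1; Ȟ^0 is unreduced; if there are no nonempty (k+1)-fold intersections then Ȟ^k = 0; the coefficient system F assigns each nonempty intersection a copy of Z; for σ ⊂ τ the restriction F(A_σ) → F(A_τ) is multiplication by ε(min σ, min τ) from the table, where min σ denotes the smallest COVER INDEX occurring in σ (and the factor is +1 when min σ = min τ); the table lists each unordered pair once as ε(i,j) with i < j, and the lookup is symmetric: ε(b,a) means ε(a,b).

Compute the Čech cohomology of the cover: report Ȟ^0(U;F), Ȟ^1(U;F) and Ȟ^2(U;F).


Ȟ^0 = 0, Ȟ^1 = Z ⊕ Z/2 and Ȟ^2 = 0

intersection data:
  A12={x11} A14={x5} A15={x7} A16={x9} A23={x6} A34={x2,x4} A56={x8}
C dims 6,7; δ0: rk 6, SNF 1^5·2
Ȟ^0 = (6 − 6) − 0 = 0, so Ȟ^0 ≅ 0
Ȟ^1 = (7 − 0) − 6 = 1 plus torsion [2], so Ȟ^1 ≅ Z ⊕ Z/2
Ȟ^2 = (0 − 0) − 0 = 0, so Ȟ^2 ≅ 0


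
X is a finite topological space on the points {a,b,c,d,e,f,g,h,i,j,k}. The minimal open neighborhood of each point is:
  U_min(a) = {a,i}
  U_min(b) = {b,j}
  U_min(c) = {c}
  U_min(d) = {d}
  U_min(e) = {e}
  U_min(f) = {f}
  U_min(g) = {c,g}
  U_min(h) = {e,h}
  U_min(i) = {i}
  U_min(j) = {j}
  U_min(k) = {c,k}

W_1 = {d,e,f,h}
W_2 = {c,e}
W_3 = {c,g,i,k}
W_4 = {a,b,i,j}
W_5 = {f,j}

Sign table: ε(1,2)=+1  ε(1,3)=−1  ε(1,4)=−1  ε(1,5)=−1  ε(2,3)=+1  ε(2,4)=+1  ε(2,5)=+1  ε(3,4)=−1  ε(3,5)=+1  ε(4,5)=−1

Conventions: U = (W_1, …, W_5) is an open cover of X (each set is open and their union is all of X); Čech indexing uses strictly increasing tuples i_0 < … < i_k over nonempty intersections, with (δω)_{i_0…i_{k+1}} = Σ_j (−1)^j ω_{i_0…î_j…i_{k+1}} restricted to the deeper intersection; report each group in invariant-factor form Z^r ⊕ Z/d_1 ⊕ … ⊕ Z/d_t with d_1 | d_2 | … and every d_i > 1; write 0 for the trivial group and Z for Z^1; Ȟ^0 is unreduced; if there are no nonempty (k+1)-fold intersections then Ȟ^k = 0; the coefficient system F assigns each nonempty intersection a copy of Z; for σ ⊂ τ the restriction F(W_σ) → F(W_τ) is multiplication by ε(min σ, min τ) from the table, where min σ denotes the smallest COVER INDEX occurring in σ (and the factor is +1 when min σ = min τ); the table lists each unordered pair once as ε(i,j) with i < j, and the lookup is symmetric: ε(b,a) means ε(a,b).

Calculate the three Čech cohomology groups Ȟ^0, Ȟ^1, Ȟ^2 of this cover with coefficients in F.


Ȟ^0 ≅ 0; Ȟ^1 ≅ Z/2; Ȟ^2 ≅ 0

nonempty overlaps:
  W12={e} W15={f} W23={c} W34={i} W45={j}
C dims 5,5; δ0: rk 5, SNF 1^4·2
degree 0: 5−5−0 = 0 → Ȟ^0 ≅ 0
degree 1: 5−0−5 = 0 plus torsion [2] → Ȟ^1 ≅ Z/2
degree 2: 0−0−0 = 0 → Ȟ^2 ≅ 0


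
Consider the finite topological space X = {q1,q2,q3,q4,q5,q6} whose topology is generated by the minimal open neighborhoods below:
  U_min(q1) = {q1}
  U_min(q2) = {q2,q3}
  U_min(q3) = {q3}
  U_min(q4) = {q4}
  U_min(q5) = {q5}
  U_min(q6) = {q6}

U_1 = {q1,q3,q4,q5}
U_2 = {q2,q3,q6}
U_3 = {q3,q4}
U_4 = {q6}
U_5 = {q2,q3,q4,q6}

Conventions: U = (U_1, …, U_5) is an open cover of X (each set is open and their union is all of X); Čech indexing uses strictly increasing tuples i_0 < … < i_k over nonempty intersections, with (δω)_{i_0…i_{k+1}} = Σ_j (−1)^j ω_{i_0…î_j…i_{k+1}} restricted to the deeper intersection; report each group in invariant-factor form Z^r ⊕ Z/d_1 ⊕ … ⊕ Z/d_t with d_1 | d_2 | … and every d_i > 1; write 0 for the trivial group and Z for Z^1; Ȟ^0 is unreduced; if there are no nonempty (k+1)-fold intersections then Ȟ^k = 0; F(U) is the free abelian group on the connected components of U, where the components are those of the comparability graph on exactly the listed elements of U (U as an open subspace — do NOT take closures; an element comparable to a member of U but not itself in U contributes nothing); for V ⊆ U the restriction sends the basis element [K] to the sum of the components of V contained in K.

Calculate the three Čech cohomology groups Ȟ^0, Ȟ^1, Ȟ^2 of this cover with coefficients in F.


nerve of the cover:
  U12={q3} U13={q3,q4} U15={q3,q4} U23={q3} U24={q6} U25={q2,q3,q6} U35={q3,q4} U45={q6}
  U123={q3} U125={q3} U135={q3,q4} U235={q3} U245={q6}
  U1235={q3}
components per intersection:
  U1: {q1} {q3} {q4} {q5}
  U2: {q2,q3} {q6}
  U3: {q3} {q4}
  U4: {q6}
  U5: {q2,q3} {q4} {q6}
  U12: {q3}
  U13: {q3} {q4}
  U15: {q3} {q4}
  U23: {q3}
  U24: {q6}
  U25: {q2,q3} {q6}
  U35: {q3} {q4}
  U45: {q6}
  U123: {q3}
  U125: {q3}
  U135: {q3} {q4}
  U235: {q3}
  U245: {q6}
  U1235: {q3}
C dims 12,12,6,1; δ0: rk 7, SNF 1^7; δ1: rk 5, SNF 1^5; δ2: rk 1, SNF 1^1
Ȟ^0 = (12 − 7) − 0 = 5, so Ȟ^0 ≅ Z^5
Ȟ^1 = (12 − 5) − 7 = 0, so Ȟ^1 ≅ 0
Ȟ^2 = (6 − 1) − 5 = 0, so Ȟ^2 ≅ 0

Ȟ^0(U;F) ≅ Z^5, Ȟ^1(U;F) ≅ 0 and Ȟ^2(U;F) ≅ 0


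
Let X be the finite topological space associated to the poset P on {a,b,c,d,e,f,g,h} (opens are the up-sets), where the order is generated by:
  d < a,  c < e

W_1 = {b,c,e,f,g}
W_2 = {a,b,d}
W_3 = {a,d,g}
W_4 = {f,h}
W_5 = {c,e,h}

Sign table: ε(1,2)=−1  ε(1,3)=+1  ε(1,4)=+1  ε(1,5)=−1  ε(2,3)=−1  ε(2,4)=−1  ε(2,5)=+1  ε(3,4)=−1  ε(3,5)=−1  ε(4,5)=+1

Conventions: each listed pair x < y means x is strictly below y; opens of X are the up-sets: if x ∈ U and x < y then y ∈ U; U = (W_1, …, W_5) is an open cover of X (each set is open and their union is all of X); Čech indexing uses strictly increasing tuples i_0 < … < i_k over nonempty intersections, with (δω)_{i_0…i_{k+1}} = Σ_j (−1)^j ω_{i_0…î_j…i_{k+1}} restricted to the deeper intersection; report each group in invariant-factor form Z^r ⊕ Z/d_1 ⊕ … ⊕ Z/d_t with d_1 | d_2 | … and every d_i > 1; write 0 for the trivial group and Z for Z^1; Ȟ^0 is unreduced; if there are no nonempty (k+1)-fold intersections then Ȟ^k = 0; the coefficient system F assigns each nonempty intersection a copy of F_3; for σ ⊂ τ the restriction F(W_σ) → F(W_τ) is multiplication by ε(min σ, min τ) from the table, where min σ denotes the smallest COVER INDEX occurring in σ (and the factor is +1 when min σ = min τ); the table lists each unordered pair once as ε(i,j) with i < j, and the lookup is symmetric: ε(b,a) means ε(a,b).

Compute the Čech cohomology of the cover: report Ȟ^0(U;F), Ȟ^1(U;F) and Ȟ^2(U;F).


intersection data:
  W12={b} W13={g} W14={f} W15={c,e} W23={a,d} W45={h}
C dims 5,6; δ0: rk_F3 5
Ȟ^0 = (5 − 5) − 0 = 0, so Ȟ^0 ≅ 0
Ȟ^1 = (6 − 0) − 5 = 1, so Ȟ^1 ≅ Z/3
Ȟ^2 = (0 − 0) − 0 = 0, so Ȟ^2 ≅ 0

Ȟ^0 = 0, Ȟ^1 = Z/3, Ȟ^2 = 0


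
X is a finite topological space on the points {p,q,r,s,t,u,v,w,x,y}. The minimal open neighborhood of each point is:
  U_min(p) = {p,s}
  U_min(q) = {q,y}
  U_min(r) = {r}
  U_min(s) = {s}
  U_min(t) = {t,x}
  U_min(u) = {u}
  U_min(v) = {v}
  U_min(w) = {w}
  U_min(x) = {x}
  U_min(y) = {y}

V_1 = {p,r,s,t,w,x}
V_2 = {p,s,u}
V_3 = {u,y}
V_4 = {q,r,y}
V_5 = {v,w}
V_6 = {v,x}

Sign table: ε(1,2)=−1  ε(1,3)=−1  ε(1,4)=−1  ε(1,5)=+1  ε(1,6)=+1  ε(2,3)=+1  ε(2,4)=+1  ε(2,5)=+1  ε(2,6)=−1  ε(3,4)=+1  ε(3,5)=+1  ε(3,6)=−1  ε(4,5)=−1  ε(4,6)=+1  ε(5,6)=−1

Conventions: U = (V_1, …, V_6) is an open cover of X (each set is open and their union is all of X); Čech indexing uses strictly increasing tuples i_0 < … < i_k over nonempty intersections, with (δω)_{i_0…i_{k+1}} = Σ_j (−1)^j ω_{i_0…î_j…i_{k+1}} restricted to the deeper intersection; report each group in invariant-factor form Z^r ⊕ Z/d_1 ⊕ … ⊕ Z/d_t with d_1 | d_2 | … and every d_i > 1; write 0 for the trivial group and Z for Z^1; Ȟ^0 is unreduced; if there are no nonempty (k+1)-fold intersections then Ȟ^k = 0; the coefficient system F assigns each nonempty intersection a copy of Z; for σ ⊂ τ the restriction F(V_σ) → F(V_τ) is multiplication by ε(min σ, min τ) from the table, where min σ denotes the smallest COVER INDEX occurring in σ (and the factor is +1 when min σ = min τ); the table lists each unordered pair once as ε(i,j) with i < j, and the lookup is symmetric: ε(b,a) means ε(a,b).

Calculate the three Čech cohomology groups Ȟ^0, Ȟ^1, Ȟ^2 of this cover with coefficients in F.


nerve simplices:
  V12={p,s} V14={r} V15={w} V16={x} V23={u} V34={y} V56={v}
C dims 6,7; δ0: rk 6, SNF 1^5·2
degree 0: 6−6−0 = 0 → Ȟ^0 ≅ 0
degree 1: 7−0−6 = 1 plus torsion [2] → Ȟ^1 ≅ Z ⊕ Z/2
degree 2: 0−0−0 = 0 → Ȟ^2 ≅ 0

Ȟ^0 = 0; Ȟ^1 = Z ⊕ Z/2; Ȟ^2 = 0


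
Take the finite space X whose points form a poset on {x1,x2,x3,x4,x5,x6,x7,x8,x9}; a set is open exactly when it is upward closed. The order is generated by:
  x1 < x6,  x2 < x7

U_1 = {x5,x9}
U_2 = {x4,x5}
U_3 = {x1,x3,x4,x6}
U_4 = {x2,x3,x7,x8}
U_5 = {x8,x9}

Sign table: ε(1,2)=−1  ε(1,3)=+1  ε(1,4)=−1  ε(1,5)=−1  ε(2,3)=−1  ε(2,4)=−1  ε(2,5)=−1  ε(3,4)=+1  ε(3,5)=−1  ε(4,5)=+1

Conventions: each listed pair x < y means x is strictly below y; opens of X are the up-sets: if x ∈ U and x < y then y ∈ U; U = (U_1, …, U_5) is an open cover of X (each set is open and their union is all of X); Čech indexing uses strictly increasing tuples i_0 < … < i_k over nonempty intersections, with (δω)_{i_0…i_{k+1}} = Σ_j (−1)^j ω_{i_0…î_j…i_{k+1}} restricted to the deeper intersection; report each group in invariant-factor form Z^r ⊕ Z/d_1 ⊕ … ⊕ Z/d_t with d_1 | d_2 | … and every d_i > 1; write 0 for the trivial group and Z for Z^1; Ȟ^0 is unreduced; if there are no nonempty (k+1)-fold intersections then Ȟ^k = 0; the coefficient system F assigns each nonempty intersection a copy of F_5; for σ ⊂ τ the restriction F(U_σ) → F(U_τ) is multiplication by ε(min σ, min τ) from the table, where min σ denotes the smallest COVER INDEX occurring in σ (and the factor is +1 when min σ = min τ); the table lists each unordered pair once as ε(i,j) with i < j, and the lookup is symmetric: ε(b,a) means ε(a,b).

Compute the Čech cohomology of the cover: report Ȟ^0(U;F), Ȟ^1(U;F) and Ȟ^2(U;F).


Ȟ^0 ≅ 0,  Ȟ^1 ≅ 0,  Ȟ^2 ≅ 0

nonempty intersections:
  U12={x5} U15={x9} U23={x4} U34={x3} U45={x8}
C dims 5,5; δ0: rk_F5 5
Ȟ^0: (5−5)−0=0 ⇒ 0
Ȟ^1: (5−0)−5=0 ⇒ 0
Ȟ^2: (0−0)−0=0 ⇒ 0


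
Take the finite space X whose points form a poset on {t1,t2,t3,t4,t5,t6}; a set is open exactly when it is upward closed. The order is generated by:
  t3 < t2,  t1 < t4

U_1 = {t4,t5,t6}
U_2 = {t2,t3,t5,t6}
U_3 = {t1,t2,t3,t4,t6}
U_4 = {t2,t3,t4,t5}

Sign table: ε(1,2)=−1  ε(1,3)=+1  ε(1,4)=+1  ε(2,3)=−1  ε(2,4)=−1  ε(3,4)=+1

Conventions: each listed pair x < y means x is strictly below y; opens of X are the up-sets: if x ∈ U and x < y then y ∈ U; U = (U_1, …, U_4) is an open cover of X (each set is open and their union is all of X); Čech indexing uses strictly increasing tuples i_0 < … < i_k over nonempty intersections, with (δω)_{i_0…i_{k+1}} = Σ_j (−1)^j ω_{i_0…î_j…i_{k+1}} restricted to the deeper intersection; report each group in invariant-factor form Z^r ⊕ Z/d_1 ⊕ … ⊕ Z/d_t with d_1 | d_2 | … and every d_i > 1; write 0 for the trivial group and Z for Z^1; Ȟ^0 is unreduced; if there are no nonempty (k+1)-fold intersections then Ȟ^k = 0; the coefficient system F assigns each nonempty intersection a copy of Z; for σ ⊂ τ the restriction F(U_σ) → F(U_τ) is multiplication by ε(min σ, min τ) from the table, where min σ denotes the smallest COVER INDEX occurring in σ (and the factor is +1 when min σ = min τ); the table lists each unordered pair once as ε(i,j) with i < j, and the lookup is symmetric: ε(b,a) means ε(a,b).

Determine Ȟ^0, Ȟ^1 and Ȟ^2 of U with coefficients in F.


Ȟ^0 = Z, Ȟ^1 = 0 and Ȟ^2 = Z

nonempty overlaps:
  U12={t5,t6} U13={t4,t6} U14={t4,t5} U23={t2,t3,t6} U24={t2,t3,t5} U34={t2,t3,t4}
  U123={t6} U124={t5} U134={t4} U234={t2,t3}
C dims 4,6,4; δ0: rk 3, SNF 1^3; δ1: rk 3, SNF 1^3
degree 0: 4−3−0 = 1 → Ȟ^0 ≅ Z
degree 1: 6−3−3 = 0 → Ȟ^1 ≅ 0
degree 2: 4−0−3 = 1 → Ȟ^2 ≅ Z


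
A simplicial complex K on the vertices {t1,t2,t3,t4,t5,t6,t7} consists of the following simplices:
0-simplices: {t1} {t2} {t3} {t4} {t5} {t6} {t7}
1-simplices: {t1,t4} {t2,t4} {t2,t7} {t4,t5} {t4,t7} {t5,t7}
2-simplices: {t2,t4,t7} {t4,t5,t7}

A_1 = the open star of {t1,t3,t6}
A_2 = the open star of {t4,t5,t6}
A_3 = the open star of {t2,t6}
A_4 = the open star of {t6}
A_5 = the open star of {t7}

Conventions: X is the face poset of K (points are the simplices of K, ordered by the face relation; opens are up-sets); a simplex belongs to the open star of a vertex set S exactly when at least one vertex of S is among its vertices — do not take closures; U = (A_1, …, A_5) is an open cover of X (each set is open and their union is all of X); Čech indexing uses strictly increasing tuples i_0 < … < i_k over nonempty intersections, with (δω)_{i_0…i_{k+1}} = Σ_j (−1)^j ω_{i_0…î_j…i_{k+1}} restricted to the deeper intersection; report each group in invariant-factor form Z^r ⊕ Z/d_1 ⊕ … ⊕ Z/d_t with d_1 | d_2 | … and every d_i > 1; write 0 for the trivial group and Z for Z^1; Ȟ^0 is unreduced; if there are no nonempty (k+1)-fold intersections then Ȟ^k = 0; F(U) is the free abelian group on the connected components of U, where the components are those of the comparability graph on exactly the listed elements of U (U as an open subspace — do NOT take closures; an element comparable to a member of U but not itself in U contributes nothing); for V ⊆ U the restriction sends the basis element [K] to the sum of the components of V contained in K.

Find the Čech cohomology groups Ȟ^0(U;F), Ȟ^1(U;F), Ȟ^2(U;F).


Ȟ^0 = Z^3,  Ȟ^1 = 0,  Ȟ^2 = 0

nonempty overlaps:
  A1={{t1},{t3},{t6},{t1,t4}} A2={{t4},{t5},{t6},{t1,t4},{t2,t4},{t4,t5},{t4,t7},{t5,t7},{t2,t4,t7},{t4,t5,t7}} A3={{t2},{t6},{t2,t4},{t2,t7},{t2,t4,t7}} A4={{t6}} A5={{t7},{t2,t7},{t4,t7},{t5,t7},{t2,t4,t7},{t4,t5,t7}}
  A12={{t6},{t1,t4}} A13={{t6}} A14={{t6}} A23={{t6},{t2,t4},{t2,t4,t7}} A24={{t6}} A25={{t4,t7},{t5,t7},{t2,t4,t7},{t4,t5,t7}} A34={{t6}} A35={{t2,t7},{t2,t4,t7}}
  A123={{t6}} A124={{t6}} A134={{t6}} A234={{t6}} A235={{t2,t4,t7}}
  A1234={{t6}}
components per intersection:
  A1: {{t1},{t1,t4}} {{t3}} {{t6}}
  A2: {{t4},{t5},{t1,t4},{t2,t4},{t4,t5},{t4,t7},{t5,t7},{t2,t4,t7},{t4,t5,t7}} {{t6}}
  A3: {{t2},{t2,t4},{t2,t7},{t2,t4,t7}} {{t6}}
  A4: {{t6}}
  A5: {{t7},{t2,t7},{t4,t7},{t5,t7},{t2,t4,t7},{t4,t5,t7}}
  A12: {{t6}} {{t1,t4}}
  A13: {{t6}}
  A14: {{t6}}
  A23: {{t6}} {{t2,t4},{t2,t4,t7}}
  A24: {{t6}}
  A25: {{t4,t7},{t5,t7},{t2,t4,t7},{t4,t5,t7}}
  A34: {{t6}}
  A35: {{t2,t7},{t2,t4,t7}}
  A123: {{t6}}
  A124: {{t6}}
  A134: {{t6}}
  A234: {{t6}}
  A235: {{t2,t4,t7}}
  A1234: {{t6}}
C dims 9,10,5,1; δ0: rk 6, SNF 1^6; δ1: rk 4, SNF 1^4; δ2: rk 1, SNF 1^1
degree 0: 9−6−0 = 3 → Ȟ^0 ≅ Z^3
degree 1: 10−4−6 = 0 → Ȟ^1 ≅ 0
degree 2: 5−1−4 = 0 → Ȟ^2 ≅ 0


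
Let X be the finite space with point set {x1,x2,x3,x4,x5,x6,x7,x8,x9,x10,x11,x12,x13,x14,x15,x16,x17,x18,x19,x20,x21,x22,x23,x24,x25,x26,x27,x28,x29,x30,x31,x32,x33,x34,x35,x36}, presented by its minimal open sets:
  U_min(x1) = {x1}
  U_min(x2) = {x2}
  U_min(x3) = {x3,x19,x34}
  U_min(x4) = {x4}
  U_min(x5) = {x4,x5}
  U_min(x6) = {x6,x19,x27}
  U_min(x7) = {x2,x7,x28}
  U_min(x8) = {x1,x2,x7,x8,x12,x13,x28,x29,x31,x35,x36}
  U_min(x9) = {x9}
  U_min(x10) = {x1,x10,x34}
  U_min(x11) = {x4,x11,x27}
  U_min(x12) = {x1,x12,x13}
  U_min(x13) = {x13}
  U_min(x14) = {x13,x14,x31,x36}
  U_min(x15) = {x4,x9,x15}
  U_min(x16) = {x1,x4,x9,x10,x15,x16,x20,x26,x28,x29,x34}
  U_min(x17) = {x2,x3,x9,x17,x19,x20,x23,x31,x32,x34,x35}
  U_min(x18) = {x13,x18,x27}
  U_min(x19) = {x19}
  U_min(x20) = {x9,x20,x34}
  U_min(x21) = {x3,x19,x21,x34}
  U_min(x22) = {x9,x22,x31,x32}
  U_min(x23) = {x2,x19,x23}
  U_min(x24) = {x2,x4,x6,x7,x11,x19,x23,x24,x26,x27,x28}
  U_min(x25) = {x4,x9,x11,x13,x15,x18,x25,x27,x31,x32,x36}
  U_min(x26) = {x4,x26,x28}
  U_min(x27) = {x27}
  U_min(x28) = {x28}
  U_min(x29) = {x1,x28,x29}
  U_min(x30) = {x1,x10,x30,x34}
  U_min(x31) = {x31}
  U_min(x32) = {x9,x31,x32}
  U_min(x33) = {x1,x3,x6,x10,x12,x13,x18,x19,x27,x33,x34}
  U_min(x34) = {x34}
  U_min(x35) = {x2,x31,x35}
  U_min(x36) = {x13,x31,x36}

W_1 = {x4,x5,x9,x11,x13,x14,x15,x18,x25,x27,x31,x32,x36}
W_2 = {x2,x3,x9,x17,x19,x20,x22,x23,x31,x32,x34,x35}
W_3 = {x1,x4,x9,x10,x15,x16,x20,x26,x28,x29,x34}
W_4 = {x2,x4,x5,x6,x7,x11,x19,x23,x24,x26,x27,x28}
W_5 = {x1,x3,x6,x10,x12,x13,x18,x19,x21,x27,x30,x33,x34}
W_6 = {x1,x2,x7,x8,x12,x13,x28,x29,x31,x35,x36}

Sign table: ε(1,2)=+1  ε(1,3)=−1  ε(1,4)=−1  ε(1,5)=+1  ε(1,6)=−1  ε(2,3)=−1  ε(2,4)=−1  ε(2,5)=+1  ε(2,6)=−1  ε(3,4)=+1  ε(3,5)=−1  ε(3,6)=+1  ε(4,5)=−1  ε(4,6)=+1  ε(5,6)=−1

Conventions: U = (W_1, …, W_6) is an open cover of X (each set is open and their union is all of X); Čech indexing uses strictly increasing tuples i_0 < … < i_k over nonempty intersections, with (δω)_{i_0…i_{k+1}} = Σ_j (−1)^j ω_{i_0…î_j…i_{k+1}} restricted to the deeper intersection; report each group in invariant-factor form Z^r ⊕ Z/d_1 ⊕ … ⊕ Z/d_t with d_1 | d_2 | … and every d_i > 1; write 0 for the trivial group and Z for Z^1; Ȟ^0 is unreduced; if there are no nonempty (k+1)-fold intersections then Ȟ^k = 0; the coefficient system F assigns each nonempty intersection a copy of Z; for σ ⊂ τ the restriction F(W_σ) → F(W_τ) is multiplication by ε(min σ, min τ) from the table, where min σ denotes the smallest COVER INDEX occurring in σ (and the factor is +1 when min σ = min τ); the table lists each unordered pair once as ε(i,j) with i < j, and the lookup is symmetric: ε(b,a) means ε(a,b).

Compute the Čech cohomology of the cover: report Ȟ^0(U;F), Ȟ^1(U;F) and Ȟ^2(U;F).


nonempty intersections:
  W12={x9,x31,x32} W13={x4,x9,x15} W14={x4,x5,x11,x27} W15={x13,x18,x27} W16={x13,x31,x36} W23={x9,x20,x34} W24={x2,x19,x23} W25={x3,x19,x34} W26={x2,x31,x35} W34={x4,x26,x28} W35={x1,x10,x34} W36={x1,x28,x29} W45={x6,x19,x27} W46={x2,x7,x28} W56={x1,x12,x13}
  W123={x9} W126={x31} W134={x4} W145={x27} W156={x13} W235={x34} W245={x19} W246={x2} W346={x28} W356={x1}
C dims 6,15,10; δ0: rk 5, SNF 1^5; δ1: rk 10, SNF 1^9·2
Ȟ^0: (6−5)−0=1 ⇒ Z
Ȟ^1: (15−10)−5=0 ⇒ 0
Ȟ^2: (10−0)−10=0 plus torsion [2] ⇒ Z/2

Ȟ^0(U;F) ≅ Z; Ȟ^1(U;F) ≅ 0; Ȟ^2(U;F) ≅ Z/2


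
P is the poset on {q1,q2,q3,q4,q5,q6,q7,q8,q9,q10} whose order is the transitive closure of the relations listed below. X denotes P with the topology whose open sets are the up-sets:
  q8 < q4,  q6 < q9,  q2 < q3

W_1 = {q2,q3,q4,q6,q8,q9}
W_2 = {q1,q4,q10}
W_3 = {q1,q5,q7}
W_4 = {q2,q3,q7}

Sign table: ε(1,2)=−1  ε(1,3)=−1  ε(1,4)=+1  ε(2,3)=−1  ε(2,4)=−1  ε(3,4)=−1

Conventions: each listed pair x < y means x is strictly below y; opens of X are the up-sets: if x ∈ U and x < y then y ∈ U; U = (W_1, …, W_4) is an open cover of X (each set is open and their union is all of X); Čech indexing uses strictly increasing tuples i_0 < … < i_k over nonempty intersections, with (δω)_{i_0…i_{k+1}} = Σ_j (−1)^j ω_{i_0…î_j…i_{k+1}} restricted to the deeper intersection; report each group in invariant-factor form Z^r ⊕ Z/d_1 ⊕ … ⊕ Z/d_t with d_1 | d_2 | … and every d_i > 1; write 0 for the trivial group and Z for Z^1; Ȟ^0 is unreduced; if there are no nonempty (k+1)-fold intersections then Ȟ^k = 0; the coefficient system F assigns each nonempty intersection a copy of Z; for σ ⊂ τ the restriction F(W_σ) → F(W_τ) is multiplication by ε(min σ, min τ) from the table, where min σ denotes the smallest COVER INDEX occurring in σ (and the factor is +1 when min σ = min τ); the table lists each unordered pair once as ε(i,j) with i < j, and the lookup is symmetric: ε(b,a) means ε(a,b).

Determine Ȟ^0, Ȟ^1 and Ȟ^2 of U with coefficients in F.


nonempty overlaps:
  W12={q4} W14={q2,q3} W23={q1} W34={q7}
C dims 4,4; δ0: rk 4, SNF 1^3·2
degree 0: 4−4−0 = 0 → Ȟ^0 ≅ 0
degree 1: 4−0−4 = 0 plus torsion [2] → Ȟ^1 ≅ Z/2
degree 2: 0−0−0 = 0 → Ȟ^2 ≅ 0

Ȟ^0 = 0, Ȟ^1 = Z/2 and Ȟ^2 = 0


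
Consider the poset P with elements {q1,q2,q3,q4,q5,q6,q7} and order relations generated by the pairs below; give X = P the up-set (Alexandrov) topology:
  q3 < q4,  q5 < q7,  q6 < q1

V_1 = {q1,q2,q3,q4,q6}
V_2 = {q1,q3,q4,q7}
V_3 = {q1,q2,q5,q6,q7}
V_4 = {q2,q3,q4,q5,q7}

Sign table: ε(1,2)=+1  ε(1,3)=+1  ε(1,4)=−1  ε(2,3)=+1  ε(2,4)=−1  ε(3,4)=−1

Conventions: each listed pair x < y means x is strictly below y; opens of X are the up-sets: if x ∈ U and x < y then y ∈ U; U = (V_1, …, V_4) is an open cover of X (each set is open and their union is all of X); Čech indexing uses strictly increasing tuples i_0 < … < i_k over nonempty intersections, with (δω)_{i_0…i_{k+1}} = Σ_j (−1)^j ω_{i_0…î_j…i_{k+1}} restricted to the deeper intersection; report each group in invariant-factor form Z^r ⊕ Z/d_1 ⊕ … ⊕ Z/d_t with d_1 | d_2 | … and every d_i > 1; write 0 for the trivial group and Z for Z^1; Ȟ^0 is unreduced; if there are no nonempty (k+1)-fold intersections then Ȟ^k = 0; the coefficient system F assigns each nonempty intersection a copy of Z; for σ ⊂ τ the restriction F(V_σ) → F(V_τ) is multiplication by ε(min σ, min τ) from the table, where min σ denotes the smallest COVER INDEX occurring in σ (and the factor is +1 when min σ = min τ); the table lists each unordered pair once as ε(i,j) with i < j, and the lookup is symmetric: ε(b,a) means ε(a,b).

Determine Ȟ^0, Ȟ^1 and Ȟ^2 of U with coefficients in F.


nonempty intersections:
  V12={q1,q3,q4} V13={q1,q2,q6} V14={q2,q3,q4} V23={q1,q7} V24={q3,q4,q7} V34={q2,q5,q7}
  V123={q1} V124={q3,q4} V134={q2} V234={q7}
C dims 4,6,4; δ0: rk 3, SNF 1^3; δ1: rk 3, SNF 1^3
Ȟ^0: (4−3)−0=1 ⇒ Z
Ȟ^1: (6−3)−3=0 ⇒ 0
Ȟ^2: (4−0)−3=1 ⇒ Z

Ȟ^0(U;F) ≅ Z; Ȟ^1(U;F) ≅ 0; Ȟ^2(U;F) ≅ Z


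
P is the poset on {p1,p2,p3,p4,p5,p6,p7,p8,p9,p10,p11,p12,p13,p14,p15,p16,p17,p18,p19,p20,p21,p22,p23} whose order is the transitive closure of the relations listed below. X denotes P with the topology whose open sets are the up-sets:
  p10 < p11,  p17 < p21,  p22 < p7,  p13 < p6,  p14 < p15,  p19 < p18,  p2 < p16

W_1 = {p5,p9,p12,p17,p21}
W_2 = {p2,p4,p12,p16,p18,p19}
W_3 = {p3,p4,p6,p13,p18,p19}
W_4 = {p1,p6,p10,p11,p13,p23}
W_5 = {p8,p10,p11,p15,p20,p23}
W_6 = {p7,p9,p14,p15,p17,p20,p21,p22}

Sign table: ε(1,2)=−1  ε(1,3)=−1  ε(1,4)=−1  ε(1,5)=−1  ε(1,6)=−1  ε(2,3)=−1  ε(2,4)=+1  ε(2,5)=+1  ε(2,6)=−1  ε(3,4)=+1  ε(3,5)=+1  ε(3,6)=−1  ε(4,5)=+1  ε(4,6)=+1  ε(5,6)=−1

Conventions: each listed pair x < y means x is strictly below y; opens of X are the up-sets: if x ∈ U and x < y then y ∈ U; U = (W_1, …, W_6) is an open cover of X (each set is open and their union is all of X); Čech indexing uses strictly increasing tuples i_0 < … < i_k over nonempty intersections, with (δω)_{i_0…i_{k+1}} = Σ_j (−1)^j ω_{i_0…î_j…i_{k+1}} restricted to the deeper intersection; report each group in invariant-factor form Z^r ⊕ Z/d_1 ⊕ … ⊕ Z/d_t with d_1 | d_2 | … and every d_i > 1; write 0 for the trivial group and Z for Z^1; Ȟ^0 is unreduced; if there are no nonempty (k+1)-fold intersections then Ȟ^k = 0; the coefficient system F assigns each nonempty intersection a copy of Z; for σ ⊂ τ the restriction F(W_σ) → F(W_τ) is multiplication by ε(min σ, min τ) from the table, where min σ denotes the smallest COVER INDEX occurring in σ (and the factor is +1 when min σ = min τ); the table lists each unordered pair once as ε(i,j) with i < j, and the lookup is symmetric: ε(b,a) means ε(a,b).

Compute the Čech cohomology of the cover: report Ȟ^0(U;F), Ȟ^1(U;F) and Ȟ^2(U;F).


nonempty intersections:
  W12={p12} W16={p9,p17,p21} W23={p4,p18,p19} W34={p6,p13} W45={p10,p11,p23} W56={p15,p20}
C dims 6,6; δ0: rk 5, SNF 1^5
Ȟ^0: (6−5)−0=1 ⇒ Z
Ȟ^1: (6−0)−5=1 ⇒ Z
Ȟ^2: (0−0)−0=0 ⇒ 0

Ȟ^0(U;F) ≅ Z,  Ȟ^1(U;F) ≅ Z,  Ȟ^2(U;F) ≅ 0
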